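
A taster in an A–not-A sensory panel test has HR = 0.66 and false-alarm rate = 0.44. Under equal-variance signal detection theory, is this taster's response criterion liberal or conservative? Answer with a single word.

liberal

z(H) = 0.412, z(FA) = -0.151
c = −½·(z(H) + z(FA)) = -0.1305
c < 0 → liberal criterion (biased toward responding “yes”).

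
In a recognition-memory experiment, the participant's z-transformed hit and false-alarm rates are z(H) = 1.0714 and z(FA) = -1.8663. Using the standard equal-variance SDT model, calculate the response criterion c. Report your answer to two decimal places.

c = −½·[z(H) + z(FA)] = −½·(1.0714 + (-1.8663)) = 0.39745
c > 0: the participant has a conservative response bias.

c = 0.40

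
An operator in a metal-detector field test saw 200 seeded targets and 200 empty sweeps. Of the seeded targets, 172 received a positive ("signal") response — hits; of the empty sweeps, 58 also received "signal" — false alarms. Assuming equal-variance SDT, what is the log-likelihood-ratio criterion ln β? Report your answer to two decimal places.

H = 172/200 = 0.8600
FA = 58/200 = 0.2900
z(H) = 1.080
z(FA) = -0.553
ln β = −½·[z(H)² − z(FA)²] = −0.5 × (1.166 − 0.306) = -0.430

ln β = -0.43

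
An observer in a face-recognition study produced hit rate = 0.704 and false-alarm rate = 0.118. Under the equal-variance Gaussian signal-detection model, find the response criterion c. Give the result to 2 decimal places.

c = 0.32

Φ⁻¹(H) = Φ⁻¹(0.704) = 0.536
Φ⁻¹(FA) = Φ⁻¹(0.118) = -1.185
c = −½·[z(H) + z(FA)] = −0.5 × (0.536 + (-1.185)) = 0.3245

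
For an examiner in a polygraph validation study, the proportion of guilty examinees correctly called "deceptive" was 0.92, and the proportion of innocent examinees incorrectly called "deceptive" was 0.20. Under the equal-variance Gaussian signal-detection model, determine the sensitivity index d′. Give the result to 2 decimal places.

z(H) = 1.4051
z(FA) = -0.8416
d' = z(H) − z(FA) = 1.4051 − (-0.8416) = 2.2467

d′ = 2.25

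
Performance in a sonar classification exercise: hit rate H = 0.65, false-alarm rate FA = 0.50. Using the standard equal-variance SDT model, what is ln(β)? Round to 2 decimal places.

ln β = -0.07

z(0.65) = 0.385, z(0.50) = 0.000
ln β = −½·[z(H)² − z(FA)²] = −0.5 × (0.148 − 0.000) = -0.074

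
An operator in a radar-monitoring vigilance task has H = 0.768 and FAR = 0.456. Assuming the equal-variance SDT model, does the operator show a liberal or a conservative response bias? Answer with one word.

liberal

z(H) = 0.732, z(FA) = -0.111
c = −½·(z(H) + z(FA)) = -0.3105
c < 0 → liberal criterion (biased toward responding “yes”).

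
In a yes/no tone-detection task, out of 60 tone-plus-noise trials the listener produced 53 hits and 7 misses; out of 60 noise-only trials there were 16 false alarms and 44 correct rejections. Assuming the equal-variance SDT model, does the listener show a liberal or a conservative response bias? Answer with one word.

z(H) = 1.192, z(FA) = -0.623
c = −½·(z(H) + z(FA)) = -0.2845
c < 0 → liberal criterion (biased toward responding “yes”).

liberal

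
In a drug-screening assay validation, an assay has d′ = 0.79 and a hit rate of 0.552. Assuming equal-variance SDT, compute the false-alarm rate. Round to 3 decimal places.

false-alarm rate = 0.255

z(hit rate) = z(0.552) = 0.1307
z(FA) = z(H) − d' = 0.1307 − 0.79 = -0.6593
false-alarm rate = Φ(-0.6593) = 0.2549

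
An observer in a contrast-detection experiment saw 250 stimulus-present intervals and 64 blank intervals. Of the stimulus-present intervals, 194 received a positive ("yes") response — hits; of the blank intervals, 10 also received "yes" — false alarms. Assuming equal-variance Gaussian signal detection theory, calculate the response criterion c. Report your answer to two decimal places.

H = 194/250 = 0.7760
FA = 10/64 = 0.1562
z(H) = 0.759
z(FA) = -1.010
c = −½·[z(H) + z(FA)] = −0.5 × (0.759 + (-1.010)) = 0.1255

c = 0.13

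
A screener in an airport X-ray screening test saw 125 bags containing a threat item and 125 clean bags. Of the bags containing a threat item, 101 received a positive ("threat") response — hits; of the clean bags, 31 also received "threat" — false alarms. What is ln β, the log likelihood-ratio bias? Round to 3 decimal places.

ln β = -0.147

H = 101/125 = 0.8080
FA = 31/125 = 0.2480
z(0.8080) = 0.8705, z(0.2480) = -0.6808
ln β = −½·[z(H)² − z(FA)²] = −0.5 × (0.7578 − 0.4635) = -0.14715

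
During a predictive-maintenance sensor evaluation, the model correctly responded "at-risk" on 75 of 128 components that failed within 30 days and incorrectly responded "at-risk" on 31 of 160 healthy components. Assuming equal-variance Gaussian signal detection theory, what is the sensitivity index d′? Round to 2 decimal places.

H = 75/128 = 0.5859
FA = 31/160 = 0.1938
Φ⁻¹(H) = 0.217
Φ⁻¹(FA) = -0.864
d' = z(H) − z(FA) = 0.217 − (-0.864) = 1.081

d′ = 1.08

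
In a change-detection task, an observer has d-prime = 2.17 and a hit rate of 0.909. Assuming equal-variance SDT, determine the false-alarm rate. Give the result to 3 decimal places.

z(hit rate) = z(0.909) = 1.3346
z(FA) = z(H) − d' = 1.3346 − 2.17 = -0.8354
false-alarm rate = Φ(-0.8354) = 0.2017

false-alarm rate = 0.202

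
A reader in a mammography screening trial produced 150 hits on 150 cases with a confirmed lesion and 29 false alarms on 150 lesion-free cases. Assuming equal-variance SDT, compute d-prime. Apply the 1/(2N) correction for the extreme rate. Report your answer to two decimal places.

The hit rate is 150/150 = 1, so apply the 1/(2N) correction: H → 1 − 1/(2·150) = 0.99667.
z(H) = z(0.99667) = 2.713
z(FA) = z(0.19333) = -0.866
d' = 2.713 − (-0.866) = 3.579

d-prime = 3.58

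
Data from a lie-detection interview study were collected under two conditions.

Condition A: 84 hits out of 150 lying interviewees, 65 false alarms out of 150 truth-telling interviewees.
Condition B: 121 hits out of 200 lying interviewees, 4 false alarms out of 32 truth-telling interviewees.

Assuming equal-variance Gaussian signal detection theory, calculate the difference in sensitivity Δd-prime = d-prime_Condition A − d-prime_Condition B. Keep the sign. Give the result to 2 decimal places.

Δd-prime = -1.10

Condition A: z(0.5600) = 0.151, z(0.4333) = -0.168, d' = 0.319
Condition B: z(0.6050) = 0.266, z(0.1250) = -1.150, d' = 1.416
Δd' = d'_Condition A − d'_Condition B = 0.319 − 1.416 = -1.097
Condition B has the higher sensitivity.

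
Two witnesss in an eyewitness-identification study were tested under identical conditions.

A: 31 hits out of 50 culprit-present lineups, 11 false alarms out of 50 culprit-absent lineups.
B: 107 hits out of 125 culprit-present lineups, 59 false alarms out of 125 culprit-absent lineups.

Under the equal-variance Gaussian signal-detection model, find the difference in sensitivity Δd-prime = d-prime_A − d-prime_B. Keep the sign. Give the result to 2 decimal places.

A: z(0.6200) = 0.305, z(0.2200) = -0.772, d' = 1.077
B: z(0.8560) = 1.063, z(0.4720) = -0.070, d' = 1.133
Δd' = d'_A − d'_B = 1.077 − 1.133 = -0.056
B has the higher sensitivity.

Δd-prime = -0.06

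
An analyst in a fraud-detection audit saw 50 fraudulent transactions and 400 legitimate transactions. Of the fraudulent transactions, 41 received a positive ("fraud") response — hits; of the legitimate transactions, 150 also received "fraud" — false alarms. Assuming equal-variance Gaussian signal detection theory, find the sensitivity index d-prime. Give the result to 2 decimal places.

d-prime = 1.23

H = 41/50 = 0.8200
FA = 150/400 = 0.3750
z(H) = 0.9154
z(FA) = -0.3186
d' = z(H) − z(FA) = 0.9154 − (-0.3186) = 1.2340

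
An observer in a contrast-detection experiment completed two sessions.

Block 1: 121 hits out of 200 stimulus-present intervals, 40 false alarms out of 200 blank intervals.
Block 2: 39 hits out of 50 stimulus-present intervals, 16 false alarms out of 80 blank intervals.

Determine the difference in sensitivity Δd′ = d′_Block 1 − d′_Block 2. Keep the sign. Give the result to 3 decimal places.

Δd′ = -0.506

Block 1: z(0.6050) = 0.2663, z(0.2000) = -0.8416, d' = 1.1079
Block 2: z(0.7800) = 0.7722, z(0.2000) = -0.8416, d' = 1.6138
Δd' = d'_Block 1 − d'_Block 2 = 1.1079 − 1.6138 = -0.5059
Block 2 has the higher sensitivity.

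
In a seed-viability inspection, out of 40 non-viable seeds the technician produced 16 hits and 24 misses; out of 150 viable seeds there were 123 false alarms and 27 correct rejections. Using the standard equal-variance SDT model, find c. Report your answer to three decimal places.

H = 16/40 = 0.4000
FA = 123/150 = 0.8200
Φ⁻¹(H) = Φ⁻¹(0.4000) = -0.2533
Φ⁻¹(FA) = Φ⁻¹(0.8200) = 0.9154
c = −½·[z(H) + z(FA)] = −0.5 × (-0.2533 + 0.9154) = -0.33105

c = -0.331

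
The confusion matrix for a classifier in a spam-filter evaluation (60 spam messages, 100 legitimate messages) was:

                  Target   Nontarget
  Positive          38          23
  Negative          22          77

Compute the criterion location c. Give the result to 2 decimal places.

H = 38/60 = 0.6333
FA = 23/100 = 0.2300
z(H) = z(0.6333) = 0.3406
z(FA) = z(0.2300) = -0.7388
c = −½·[z(H) + z(FA)] = −0.5 × (0.3406 + (-0.7388)) = 0.1991
c > 0: the classifier has a conservative response bias.

c = 0.20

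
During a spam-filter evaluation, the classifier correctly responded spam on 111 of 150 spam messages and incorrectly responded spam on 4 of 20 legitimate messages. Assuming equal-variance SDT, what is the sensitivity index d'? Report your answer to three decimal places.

d' = 1.485

H = 111/150 = 0.7400
FA = 4/20 = 0.2000
Φ⁻¹(0.7400) = 0.6433, Φ⁻¹(0.2000) = -0.8416
d' = z(H) − z(FA) = 0.6433 − (-0.8416) = 1.4849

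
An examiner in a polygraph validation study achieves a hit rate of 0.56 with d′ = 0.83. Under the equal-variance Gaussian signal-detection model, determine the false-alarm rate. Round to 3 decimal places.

z(hit rate) = z(0.56) = 0.1510
z(FA) = z(H) − d' = 0.1510 − 0.83 = -0.6790
false-alarm rate = Φ(-0.6790) = 0.2486

false-alarm rate = 0.249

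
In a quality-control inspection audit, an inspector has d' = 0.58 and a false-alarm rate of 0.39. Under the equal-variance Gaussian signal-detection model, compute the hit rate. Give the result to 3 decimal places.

z(false-alarm rate) = z(0.39) = -0.2793
z(H) = z(FA) + d' = -0.2793 + 0.58 = 0.3007
hit rate = Φ(0.3007) = 0.6182

hit rate = 0.618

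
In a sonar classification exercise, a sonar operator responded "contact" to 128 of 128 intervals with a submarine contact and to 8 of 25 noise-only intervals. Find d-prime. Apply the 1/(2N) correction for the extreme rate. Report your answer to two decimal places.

The hit rate is 128/128 = 1, so apply the 1/(2N) correction: H → 1 − 1/(2·128) = 0.99609.
z(H) = z(0.99609) = 2.660
z(FA) = z(0.32000) = -0.468
d' = 2.660 − (-0.468) = 3.128

d-prime = 3.13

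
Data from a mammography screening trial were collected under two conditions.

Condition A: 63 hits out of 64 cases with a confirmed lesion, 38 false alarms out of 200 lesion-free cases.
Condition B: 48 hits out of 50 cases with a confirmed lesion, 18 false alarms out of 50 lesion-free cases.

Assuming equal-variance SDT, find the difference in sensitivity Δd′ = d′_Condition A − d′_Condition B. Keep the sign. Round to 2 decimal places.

Δd′ = 0.92

Condition A: z(0.9844) = 2.155, z(0.1900) = -0.878, d' = 3.033
Condition B: z(0.9600) = 1.751, z(0.3600) = -0.358, d' = 2.109
Δd' = d'_Condition A − d'_Condition B = 3.033 − 2.109 = 0.924
Condition A has the higher sensitivity.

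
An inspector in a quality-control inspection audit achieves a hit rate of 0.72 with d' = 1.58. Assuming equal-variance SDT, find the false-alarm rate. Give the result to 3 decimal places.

false-alarm rate = 0.159

z(hit rate) = z(0.72) = 0.5828
z(FA) = z(H) − d' = 0.5828 − 1.58 = -0.9972
false-alarm rate = Φ(-0.9972) = 0.1593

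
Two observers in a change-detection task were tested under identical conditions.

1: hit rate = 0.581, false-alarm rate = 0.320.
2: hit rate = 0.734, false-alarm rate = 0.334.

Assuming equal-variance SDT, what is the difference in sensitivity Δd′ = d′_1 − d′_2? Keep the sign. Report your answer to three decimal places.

Δd′ = -0.382

1: z(0.581) = 0.2045, z(0.320) = -0.4677, d' = 0.6722
2: z(0.734) = 0.6250, z(0.334) = -0.4289, d' = 1.0539
Δd' = d'_1 − d'_2 = 0.6722 − 1.0539 = -0.3817
2 has the higher sensitivity.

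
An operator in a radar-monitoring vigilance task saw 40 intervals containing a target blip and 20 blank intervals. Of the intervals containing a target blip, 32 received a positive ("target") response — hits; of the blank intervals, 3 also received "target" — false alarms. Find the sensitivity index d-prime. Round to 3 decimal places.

H = 32/40 = 0.8000
FA = 3/20 = 0.1500
z(H) = z(0.8000) = 0.8416
z(FA) = z(0.1500) = -1.0364
d' = z(H) − z(FA) = 0.8416 − (-1.0364) = 1.8780

d-prime = 1.878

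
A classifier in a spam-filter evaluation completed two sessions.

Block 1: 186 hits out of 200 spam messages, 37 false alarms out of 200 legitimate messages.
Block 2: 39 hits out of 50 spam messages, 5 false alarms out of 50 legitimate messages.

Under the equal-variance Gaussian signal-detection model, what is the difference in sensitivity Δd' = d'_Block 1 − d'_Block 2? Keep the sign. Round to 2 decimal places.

Block 1: z(0.9300) = 1.476, z(0.1850) = -0.896, d' = 2.372
Block 2: z(0.7800) = 0.772, z(0.1000) = -1.282, d' = 2.054
Δd' = d'_Block 1 − d'_Block 2 = 2.372 − 2.054 = 0.318
Block 1 has the higher sensitivity.

Δd' = 0.32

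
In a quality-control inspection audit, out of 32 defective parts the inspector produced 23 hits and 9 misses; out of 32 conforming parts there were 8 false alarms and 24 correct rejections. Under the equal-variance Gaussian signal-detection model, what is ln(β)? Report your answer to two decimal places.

ln β = 0.06

H = 23/32 = 0.7188
FA = 8/32 = 0.2500
z(0.7188) = 0.579, z(0.2500) = -0.674
ln β = −½·[z(H)² − z(FA)²] = −0.5 × (0.335 − 0.454) = 0.0595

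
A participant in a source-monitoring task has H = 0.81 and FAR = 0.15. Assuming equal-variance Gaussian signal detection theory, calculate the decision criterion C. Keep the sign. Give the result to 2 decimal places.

C = 0.08

z(0.81) = 0.878, z(0.15) = -1.036
c = −½·[z(H) + z(FA)] = −0.5 × (0.878 + (-1.036)) = 0.079
c > 0: the participant has a conservative response bias.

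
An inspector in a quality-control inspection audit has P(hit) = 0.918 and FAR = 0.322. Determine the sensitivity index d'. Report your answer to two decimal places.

d' = 1.85

Φ⁻¹(H) = Φ⁻¹(0.918) = 1.3917
Φ⁻¹(FA) = Φ⁻¹(0.322) = -0.4621
d' = z(H) − z(FA) = 1.3917 − (-0.4621) = 1.8538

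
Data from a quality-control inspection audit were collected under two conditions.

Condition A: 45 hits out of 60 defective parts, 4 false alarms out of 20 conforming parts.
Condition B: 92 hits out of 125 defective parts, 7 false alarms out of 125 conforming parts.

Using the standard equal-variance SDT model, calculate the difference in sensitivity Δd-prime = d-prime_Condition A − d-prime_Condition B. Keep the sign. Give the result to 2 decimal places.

Δd-prime = -0.70

Condition A: z(0.7500) = 0.674, z(0.2000) = -0.842, d' = 1.516
Condition B: z(0.7360) = 0.631, z(0.0560) = -1.589, d' = 2.220
Δd' = d'_Condition A − d'_Condition B = 1.516 − 2.220 = -0.704
Condition B has the higher sensitivity.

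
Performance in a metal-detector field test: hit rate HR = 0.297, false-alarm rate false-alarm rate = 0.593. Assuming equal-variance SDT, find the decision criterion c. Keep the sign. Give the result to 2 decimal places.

c = 0.15

z(0.297) = -0.5330, z(0.593) = 0.2353
c = −½·[z(H) + z(FA)] = −0.5 × (-0.5330 + 0.2353) = 0.14885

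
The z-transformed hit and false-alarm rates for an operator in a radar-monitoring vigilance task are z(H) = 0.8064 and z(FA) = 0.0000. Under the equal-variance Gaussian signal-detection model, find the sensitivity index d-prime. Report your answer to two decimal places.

d' = z(H) − z(FA) = 0.8064 − 0.0000 = 0.8064

d-prime = 0.81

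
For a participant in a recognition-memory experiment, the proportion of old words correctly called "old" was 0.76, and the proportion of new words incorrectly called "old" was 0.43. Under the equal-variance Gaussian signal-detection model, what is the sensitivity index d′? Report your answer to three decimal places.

d′ = 0.883

z(H) = z(0.76) = 0.7063
z(FA) = z(0.43) = -0.1764
d' = z(H) − z(FA) = 0.7063 − (-0.1764) = 0.8827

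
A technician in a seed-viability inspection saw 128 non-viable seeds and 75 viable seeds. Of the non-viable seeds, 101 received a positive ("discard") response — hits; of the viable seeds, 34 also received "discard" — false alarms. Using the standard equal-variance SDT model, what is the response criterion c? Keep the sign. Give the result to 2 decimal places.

c = -0.34

H = 101/128 = 0.7891
FA = 34/75 = 0.4533
Φ⁻¹(H) = 0.8033
Φ⁻¹(FA) = -0.1173
c = −½·[z(H) + z(FA)] = −0.5 × (0.8033 + (-0.1173)) = -0.3430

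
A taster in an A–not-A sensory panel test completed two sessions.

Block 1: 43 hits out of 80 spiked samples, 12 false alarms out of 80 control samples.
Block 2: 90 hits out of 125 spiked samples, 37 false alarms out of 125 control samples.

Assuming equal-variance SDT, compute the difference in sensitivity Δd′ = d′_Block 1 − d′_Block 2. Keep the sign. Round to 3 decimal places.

Block 1: z(0.5375) = 0.0941, z(0.1500) = -1.0364, d' = 1.1305
Block 2: z(0.7200) = 0.5828, z(0.2960) = -0.5359, d' = 1.1187
Δd' = d'_Block 1 − d'_Block 2 = 1.1305 − 1.1187 = 0.0118
Block 1 has the higher sensitivity.

Δd′ = 0.012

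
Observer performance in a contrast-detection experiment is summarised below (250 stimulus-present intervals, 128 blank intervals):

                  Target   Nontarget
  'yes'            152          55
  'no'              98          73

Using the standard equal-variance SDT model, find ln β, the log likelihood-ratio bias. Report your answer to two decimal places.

ln β = -0.02

H = 152/250 = 0.6080
FA = 55/128 = 0.4297
Φ⁻¹(H) = Φ⁻¹(0.6080) = 0.274
Φ⁻¹(FA) = Φ⁻¹(0.4297) = -0.177
ln β = −½·[z(H)² − z(FA)²] = −0.5 × (0.075 − 0.031) = -0.022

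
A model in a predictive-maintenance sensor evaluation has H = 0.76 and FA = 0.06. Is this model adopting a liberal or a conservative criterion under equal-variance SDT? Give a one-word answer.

conservative

z(H) = 0.706, z(FA) = -1.555
c = −½·(z(H) + z(FA)) = 0.4245
c > 0 → conservative criterion (biased toward responding “no”).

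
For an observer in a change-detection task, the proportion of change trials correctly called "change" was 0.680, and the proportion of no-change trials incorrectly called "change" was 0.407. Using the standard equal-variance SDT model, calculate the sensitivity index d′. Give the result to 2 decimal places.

d′ = 0.70

z(0.680) = 0.4677, z(0.407) = -0.2353
d' = z(H) − z(FA) = 0.4677 − (-0.2353) = 0.7030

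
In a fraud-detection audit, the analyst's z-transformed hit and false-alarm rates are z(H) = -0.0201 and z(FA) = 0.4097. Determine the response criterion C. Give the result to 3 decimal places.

c = −½·[z(H) + z(FA)] = −½·(-0.0201 + 0.4097) = -0.1948

C = -0.195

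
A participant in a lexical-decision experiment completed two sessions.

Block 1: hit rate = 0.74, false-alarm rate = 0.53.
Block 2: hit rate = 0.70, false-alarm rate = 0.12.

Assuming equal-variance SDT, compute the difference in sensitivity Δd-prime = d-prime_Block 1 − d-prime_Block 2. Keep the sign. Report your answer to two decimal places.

Block 1: z(0.74) = 0.643, z(0.53) = 0.075, d' = 0.568
Block 2: z(0.70) = 0.524, z(0.12) = -1.175, d' = 1.699
Δd' = d'_Block 1 − d'_Block 2 = 0.568 − 1.699 = -1.131
Block 2 has the higher sensitivity.

Δd-prime = -1.13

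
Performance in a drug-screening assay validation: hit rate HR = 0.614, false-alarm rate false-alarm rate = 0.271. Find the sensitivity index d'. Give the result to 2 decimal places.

z(H) = z(0.614) = 0.2898
z(FA) = z(0.271) = -0.6098
d' = z(H) − z(FA) = 0.2898 − (-0.6098) = 0.8996

d' = 0.90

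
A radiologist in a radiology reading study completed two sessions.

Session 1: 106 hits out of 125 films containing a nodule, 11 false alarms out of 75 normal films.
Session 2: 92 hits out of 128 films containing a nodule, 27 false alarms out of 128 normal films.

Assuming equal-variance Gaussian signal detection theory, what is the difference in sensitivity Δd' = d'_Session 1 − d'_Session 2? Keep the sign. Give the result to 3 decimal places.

Session 1: z(0.8480) = 1.0279, z(0.1467) = -1.0507, d' = 2.0786
Session 2: z(0.7188) = 0.5793, z(0.2109) = -0.8033, d' = 1.3826
Δd' = d'_Session 1 − d'_Session 2 = 2.0786 − 1.3826 = 0.6960
Session 1 has the higher sensitivity.

Δd' = 0.696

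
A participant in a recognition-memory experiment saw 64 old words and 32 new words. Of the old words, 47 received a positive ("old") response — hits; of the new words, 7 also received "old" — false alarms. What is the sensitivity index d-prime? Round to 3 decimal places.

d-prime = 1.403

H = 47/64 = 0.7344
FA = 7/32 = 0.2188
Φ⁻¹(0.7344) = 0.6262, Φ⁻¹(0.2188) = -0.7763
d' = z(H) − z(FA) = 0.6262 − (-0.7763) = 1.4025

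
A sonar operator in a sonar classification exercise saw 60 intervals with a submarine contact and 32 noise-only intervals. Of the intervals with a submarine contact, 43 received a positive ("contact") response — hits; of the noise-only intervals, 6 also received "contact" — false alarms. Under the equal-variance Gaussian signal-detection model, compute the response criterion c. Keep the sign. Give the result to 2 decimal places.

c = 0.16

H = 43/60 = 0.7167
FA = 6/32 = 0.1875
Φ⁻¹(H) = 0.5731
Φ⁻¹(FA) = -0.8871
c = −½·[z(H) + z(FA)] = −0.5 × (0.5731 + (-0.8871)) = 0.1570
c > 0: the sonar operator has a conservative response bias.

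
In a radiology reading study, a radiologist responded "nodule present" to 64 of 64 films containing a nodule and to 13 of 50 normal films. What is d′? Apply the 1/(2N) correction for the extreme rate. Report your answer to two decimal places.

The hit rate is 64/64 = 1, so apply the 1/(2N) correction: H → 1 − 1/(2·64) = 0.99219.
z(H) = z(0.99219) = 2.418
z(FA) = z(0.26000) = -0.643
d' = 2.418 − (-0.643) = 3.061

d′ = 3.06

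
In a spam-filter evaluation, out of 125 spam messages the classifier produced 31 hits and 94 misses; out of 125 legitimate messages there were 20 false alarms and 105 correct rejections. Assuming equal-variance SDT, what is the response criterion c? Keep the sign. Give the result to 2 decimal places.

H = 31/125 = 0.2480
FA = 20/125 = 0.1600
z(H) = z(0.2480) = -0.681
z(FA) = z(0.1600) = -0.994
c = −½·[z(H) + z(FA)] = −0.5 × (-0.681 + (-0.994)) = 0.8375

c = 0.84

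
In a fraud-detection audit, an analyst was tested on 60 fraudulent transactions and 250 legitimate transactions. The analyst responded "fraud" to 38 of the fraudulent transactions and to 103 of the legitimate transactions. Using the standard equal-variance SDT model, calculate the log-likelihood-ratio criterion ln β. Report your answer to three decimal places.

H = 38/60 = 0.6333
FA = 103/250 = 0.4120
z(H) = z(0.6333) = 0.3406
z(FA) = z(0.4120) = -0.2224
ln β = −½·[z(H)² − z(FA)²] = −0.5 × (0.1160 − 0.0495) = -0.03325

ln β = -0.033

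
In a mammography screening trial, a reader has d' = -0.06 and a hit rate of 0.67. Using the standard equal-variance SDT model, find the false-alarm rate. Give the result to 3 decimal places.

z(hit rate) = z(0.67) = 0.4399
z(FA) = z(H) − d' = 0.4399 − (-0.06) = 0.4999
false-alarm rate = Φ(0.4999) = 0.6914

false-alarm rate = 0.691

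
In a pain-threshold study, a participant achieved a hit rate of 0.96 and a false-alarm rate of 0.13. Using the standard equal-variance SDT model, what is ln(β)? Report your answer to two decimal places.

Φ⁻¹(H) = 1.751
Φ⁻¹(FA) = -1.126
ln β = −½·[z(H)² − z(FA)²] = −0.5 × (3.066 − 1.268) = -0.899

ln β = -0.90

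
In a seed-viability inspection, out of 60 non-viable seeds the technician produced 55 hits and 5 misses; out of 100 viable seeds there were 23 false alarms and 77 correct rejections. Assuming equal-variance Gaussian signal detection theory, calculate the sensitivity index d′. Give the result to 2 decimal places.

d′ = 2.12

H = 55/60 = 0.9167
FA = 23/100 = 0.2300
z(H) = 1.3832
z(FA) = -0.7388
d' = z(H) − z(FA) = 1.3832 − (-0.7388) = 2.1220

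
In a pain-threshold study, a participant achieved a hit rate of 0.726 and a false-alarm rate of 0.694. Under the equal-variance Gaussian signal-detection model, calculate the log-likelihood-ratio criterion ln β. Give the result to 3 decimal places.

Φ⁻¹(H) = Φ⁻¹(0.726) = 0.6008
Φ⁻¹(FA) = Φ⁻¹(0.694) = 0.5072
ln β = −½·[z(H)² − z(FA)²] = −0.5 × (0.3610 − 0.2573) = -0.05185

ln β = -0.052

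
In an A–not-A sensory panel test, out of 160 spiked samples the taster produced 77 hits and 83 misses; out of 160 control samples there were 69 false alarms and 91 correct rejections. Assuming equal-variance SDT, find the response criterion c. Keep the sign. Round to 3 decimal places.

H = 77/160 = 0.4813
FA = 69/160 = 0.4313
z(0.4813) = -0.0469, z(0.4313) = -0.1731
c = −½·[z(H) + z(FA)] = −0.5 × (-0.0469 + (-0.1731)) = 0.1100

c = 0.110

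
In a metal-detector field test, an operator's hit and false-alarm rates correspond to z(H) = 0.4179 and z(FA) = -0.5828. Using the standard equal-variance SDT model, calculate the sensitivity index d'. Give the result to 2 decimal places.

d' = 1.00

d' = z(H) − z(FA) = 0.4179 − (-0.5828) = 1.0007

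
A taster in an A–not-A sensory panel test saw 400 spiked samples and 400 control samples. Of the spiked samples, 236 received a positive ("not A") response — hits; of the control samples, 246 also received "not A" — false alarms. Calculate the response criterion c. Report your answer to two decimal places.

c = -0.26

H = 236/400 = 0.5900
FA = 246/400 = 0.6150
z(0.5900) = 0.2275, z(0.6150) = 0.2924
c = −½·[z(H) + z(FA)] = −0.5 × (0.2275 + 0.2924) = -0.25995
c < 0: the taster has a liberal response bias.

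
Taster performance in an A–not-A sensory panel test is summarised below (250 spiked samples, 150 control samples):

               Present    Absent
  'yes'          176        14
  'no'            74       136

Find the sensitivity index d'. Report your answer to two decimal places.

d' = 1.86

H = 176/250 = 0.7040
FA = 14/150 = 0.0933
Φ⁻¹(H) = 0.536
Φ⁻¹(FA) = -1.321
d' = z(H) − z(FA) = 0.536 − (-1.321) = 1.857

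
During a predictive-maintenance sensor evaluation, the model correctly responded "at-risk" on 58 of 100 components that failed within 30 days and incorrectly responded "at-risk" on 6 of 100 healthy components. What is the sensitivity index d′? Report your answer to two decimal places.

H = 58/100 = 0.5800
FA = 6/100 = 0.0600
Φ⁻¹(0.5800) = 0.202, Φ⁻¹(0.0600) = -1.555
d' = z(H) − z(FA) = 0.202 − (-1.555) = 1.757

d′ = 1.76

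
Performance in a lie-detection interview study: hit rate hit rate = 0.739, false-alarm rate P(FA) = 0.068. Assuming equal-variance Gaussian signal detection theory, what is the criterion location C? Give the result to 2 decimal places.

C = 0.43

z(H) = z(0.739) = 0.640
z(FA) = z(0.068) = -1.491
c = −½·[z(H) + z(FA)] = −0.5 × (0.640 + (-1.491)) = 0.4255
c > 0: the interviewer has a conservative response bias.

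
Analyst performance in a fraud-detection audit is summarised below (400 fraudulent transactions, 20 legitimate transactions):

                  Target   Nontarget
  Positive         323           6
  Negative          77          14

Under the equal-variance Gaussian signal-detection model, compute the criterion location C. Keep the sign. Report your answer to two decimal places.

C = -0.17

H = 323/400 = 0.8075
FA = 6/20 = 0.3000
Φ⁻¹(H) = 0.869
Φ⁻¹(FA) = -0.524
c = −½·[z(H) + z(FA)] = −0.5 × (0.869 + (-0.524)) = -0.1725
c < 0: the analyst has a liberal response bias.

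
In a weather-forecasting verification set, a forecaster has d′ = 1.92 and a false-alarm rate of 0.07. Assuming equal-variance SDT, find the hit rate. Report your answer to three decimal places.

z(false-alarm rate) = z(0.07) = -1.4758
z(H) = z(FA) + d' = -1.4758 + 1.92 = 0.4442
hit rate = Φ(0.4442) = 0.6716

hit rate = 0.672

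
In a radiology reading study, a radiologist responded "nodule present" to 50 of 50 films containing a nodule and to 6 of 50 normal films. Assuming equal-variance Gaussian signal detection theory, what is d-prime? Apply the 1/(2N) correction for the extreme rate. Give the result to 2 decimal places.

d-prime = 3.50

The hit rate is 50/50 = 1, so apply the 1/(2N) correction: H → 1 − 1/(2·50) = 0.99000.
z(H) = z(0.99000) = 2.326
z(FA) = z(0.12000) = -1.175
d' = 2.326 − (-1.175) = 3.501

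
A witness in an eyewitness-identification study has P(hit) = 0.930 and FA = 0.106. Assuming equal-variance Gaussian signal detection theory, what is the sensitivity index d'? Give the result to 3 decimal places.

z(0.930) = 1.4758, z(0.106) = -1.2481
d' = z(H) − z(FA) = 1.4758 − (-1.2481) = 2.7239

d' = 2.724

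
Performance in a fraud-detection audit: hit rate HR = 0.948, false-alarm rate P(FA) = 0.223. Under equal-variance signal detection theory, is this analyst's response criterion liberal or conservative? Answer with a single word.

liberal

z(H) = 1.626, z(FA) = -0.762
c = −½·(z(H) + z(FA)) = -0.432
c < 0 → liberal criterion (biased toward responding “yes”).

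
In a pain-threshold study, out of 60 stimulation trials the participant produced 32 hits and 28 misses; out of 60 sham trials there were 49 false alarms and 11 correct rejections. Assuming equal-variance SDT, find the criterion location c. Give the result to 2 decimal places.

H = 32/60 = 0.5333
FA = 49/60 = 0.8167
Φ⁻¹(H) = Φ⁻¹(0.5333) = 0.0836
Φ⁻¹(FA) = Φ⁻¹(0.8167) = 0.9029
c = −½·[z(H) + z(FA)] = −0.5 × (0.0836 + 0.9029) = -0.49325
c < 0: the participant has a liberal response bias.

c = -0.49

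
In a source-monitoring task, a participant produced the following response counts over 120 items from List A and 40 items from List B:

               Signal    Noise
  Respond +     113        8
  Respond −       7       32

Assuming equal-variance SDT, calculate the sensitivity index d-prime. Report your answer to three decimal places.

H = 113/120 = 0.9417
FA = 8/40 = 0.2000
Φ⁻¹(H) = Φ⁻¹(0.9417) = 1.5692
Φ⁻¹(FA) = Φ⁻¹(0.2000) = -0.8416
d' = z(H) − z(FA) = 1.5692 − (-0.8416) = 2.4108

d-prime = 2.411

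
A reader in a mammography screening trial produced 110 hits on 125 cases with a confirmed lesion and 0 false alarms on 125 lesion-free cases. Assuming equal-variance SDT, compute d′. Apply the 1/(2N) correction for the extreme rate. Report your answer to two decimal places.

The false-alarm rate is 0/125 = 0, so apply the 1/(2N) correction: FA → 1/(2·125) = 0.00400.
z(H) = z(0.88000) = 1.175
z(FA) = z(0.00400) = -2.652
d' = 1.175 − (-2.652) = 3.827

d′ = 3.83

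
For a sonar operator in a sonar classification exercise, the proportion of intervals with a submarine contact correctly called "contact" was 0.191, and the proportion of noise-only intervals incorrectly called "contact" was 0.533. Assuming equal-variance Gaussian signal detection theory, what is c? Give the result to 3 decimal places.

z(0.191) = -0.8742, z(0.533) = 0.0828
c = −½·[z(H) + z(FA)] = −0.5 × (-0.8742 + 0.0828) = 0.3957

c = 0.396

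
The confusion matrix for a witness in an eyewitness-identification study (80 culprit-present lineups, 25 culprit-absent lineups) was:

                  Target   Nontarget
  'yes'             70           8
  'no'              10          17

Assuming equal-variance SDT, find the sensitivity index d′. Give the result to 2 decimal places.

H = 70/80 = 0.8750
FA = 8/25 = 0.3200
Φ⁻¹(H) = Φ⁻¹(0.8750) = 1.1503
Φ⁻¹(FA) = Φ⁻¹(0.3200) = -0.4677
d' = z(H) − z(FA) = 1.1503 − (-0.4677) = 1.6180

d′ = 1.62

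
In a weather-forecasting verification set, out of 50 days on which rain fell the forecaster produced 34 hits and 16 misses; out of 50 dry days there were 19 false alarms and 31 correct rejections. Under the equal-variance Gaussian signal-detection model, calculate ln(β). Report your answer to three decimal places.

H = 34/50 = 0.6800
FA = 19/50 = 0.3800
z(H) = 0.4677
z(FA) = -0.3055
ln β = −½·[z(H)² − z(FA)²] = −0.5 × (0.2187 − 0.0933) = -0.0627

ln β = -0.063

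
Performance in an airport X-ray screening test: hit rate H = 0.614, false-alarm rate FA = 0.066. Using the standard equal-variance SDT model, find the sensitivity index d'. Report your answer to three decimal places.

z(H) = z(0.614) = 0.2898
z(FA) = z(0.066) = -1.5063
d' = z(H) − z(FA) = 0.2898 − (-1.5063) = 1.7961

d' = 1.796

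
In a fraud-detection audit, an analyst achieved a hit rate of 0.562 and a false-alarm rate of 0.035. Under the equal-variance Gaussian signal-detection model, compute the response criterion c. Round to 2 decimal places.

c = 0.83

Φ⁻¹(H) = Φ⁻¹(0.562) = 0.1560
Φ⁻¹(FA) = Φ⁻¹(0.035) = -1.8119
c = −½·[z(H) + z(FA)] = −0.5 × (0.1560 + (-1.8119)) = 0.82795
c > 0: the analyst has a conservative response bias.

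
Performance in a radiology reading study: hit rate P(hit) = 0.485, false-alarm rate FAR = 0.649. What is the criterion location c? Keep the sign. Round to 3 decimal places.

Φ⁻¹(H) = Φ⁻¹(0.485) = -0.0376
Φ⁻¹(FA) = Φ⁻¹(0.649) = 0.3826
c = −½·[z(H) + z(FA)] = −0.5 × (-0.0376 + 0.3826) = -0.1725

c = -0.173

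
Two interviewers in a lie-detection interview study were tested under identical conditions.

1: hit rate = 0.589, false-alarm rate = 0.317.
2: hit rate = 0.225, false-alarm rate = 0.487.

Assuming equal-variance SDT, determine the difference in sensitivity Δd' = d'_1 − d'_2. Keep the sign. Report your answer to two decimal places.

1: z(0.589) = 0.225, z(0.317) = -0.476, d' = 0.701
2: z(0.225) = -0.755, z(0.487) = -0.033, d' = -0.722
Δd' = d'_1 − d'_2 = 0.701 − (-0.722) = 1.423
1 has the higher sensitivity.

Δd' = 1.42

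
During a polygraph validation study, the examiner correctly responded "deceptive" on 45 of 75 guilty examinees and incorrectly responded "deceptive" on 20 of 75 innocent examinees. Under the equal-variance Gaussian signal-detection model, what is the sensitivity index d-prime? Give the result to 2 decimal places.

H = 45/75 = 0.6000
FA = 20/75 = 0.2667
z(0.6000) = 0.253, z(0.2667) = -0.623
d' = z(H) − z(FA) = 0.253 − (-0.623) = 0.876

d-prime = 0.88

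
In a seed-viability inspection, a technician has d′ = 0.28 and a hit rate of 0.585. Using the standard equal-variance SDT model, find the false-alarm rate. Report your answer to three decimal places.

z(hit rate) = z(0.585) = 0.2147
z(FA) = z(H) − d' = 0.2147 − 0.28 = -0.0653
false-alarm rate = Φ(-0.0653) = 0.4740

false-alarm rate = 0.474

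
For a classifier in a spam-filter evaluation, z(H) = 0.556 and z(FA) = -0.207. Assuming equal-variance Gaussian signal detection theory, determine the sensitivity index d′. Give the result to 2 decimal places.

d' = z(H) − z(FA) = 0.556 − (-0.207) = 0.763

d′ = 0.76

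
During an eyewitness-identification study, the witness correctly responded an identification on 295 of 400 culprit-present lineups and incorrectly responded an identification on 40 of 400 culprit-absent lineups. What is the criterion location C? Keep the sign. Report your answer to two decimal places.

C = 0.32

H = 295/400 = 0.7375
FA = 40/400 = 0.1000
z(0.7375) = 0.636, z(0.1000) = -1.282
c = −½·[z(H) + z(FA)] = −0.5 × (0.636 + (-1.282)) = 0.323
c > 0: the witness has a conservative response bias.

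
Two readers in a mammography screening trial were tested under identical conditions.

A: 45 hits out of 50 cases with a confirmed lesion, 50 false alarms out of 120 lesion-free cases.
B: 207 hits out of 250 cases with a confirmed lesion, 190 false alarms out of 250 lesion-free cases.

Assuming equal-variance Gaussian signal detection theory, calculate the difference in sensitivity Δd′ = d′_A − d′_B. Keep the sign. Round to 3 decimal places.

A: z(0.9000) = 1.2816, z(0.4167) = -0.2103, d' = 1.4919
B: z(0.8280) = 0.9463, z(0.7600) = 0.7063, d' = 0.2400
Δd' = d'_A − d'_B = 1.4919 − 0.2400 = 1.2519
A has the higher sensitivity.

Δd′ = 1.252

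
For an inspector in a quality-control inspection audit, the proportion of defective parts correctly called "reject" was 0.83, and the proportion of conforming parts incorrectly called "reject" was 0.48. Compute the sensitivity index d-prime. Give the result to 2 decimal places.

z(H) = 0.9542
z(FA) = -0.0502
d' = z(H) − z(FA) = 0.9542 − (-0.0502) = 1.0044

d-prime = 1.00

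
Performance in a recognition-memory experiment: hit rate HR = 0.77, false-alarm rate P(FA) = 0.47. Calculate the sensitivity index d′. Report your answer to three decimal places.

Φ⁻¹(H) = Φ⁻¹(0.77) = 0.7388
Φ⁻¹(FA) = Φ⁻¹(0.47) = -0.0753
d' = z(H) − z(FA) = 0.7388 − (-0.0753) = 0.8141

d′ = 0.814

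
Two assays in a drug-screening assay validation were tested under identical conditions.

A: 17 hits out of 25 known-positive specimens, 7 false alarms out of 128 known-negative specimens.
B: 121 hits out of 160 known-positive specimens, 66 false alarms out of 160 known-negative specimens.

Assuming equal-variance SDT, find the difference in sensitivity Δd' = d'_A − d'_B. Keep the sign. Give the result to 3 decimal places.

A: z(0.6800) = 0.4677, z(0.0547) = -1.6009, d' = 2.0686
B: z(0.7562) = 0.6941, z(0.4125) = -0.2211, d' = 0.9152
Δd' = d'_A − d'_B = 2.0686 − 0.9152 = 1.1534
A has the higher sensitivity.

Δd' = 1.153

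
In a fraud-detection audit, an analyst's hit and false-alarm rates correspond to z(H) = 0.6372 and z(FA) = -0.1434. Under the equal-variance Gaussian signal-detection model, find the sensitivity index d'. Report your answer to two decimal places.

d' = z(H) − z(FA) = 0.6372 − (-0.1434) = 0.7806

d' = 0.78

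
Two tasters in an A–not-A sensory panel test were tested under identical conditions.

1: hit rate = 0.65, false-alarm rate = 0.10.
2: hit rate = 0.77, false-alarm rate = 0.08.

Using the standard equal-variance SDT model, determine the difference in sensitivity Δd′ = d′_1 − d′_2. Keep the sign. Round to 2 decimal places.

1: z(0.65) = 0.385, z(0.10) = -1.282, d' = 1.667
2: z(0.77) = 0.739, z(0.08) = -1.405, d' = 2.144
Δd' = d'_1 − d'_2 = 1.667 − 2.144 = -0.477
2 has the higher sensitivity.

Δd′ = -0.48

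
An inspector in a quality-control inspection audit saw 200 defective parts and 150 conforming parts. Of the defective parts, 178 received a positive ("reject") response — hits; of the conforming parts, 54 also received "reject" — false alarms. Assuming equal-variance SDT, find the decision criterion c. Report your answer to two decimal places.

c = -0.43

H = 178/200 = 0.8900
FA = 54/150 = 0.3600
Φ⁻¹(0.8900) = 1.227, Φ⁻¹(0.3600) = -0.358
c = −½·[z(H) + z(FA)] = −0.5 × (1.227 + (-0.358)) = -0.4345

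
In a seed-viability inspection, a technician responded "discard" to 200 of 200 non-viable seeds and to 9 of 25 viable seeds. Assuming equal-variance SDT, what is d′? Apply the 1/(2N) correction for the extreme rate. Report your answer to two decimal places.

d′ = 3.17

The hit rate is 200/200 = 1, so apply the 1/(2N) correction: H → 1 − 1/(2·200) = 0.99750.
z(H) = z(0.99750) = 2.807
z(FA) = z(0.36000) = -0.358
d' = 2.807 − (-0.358) = 3.165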